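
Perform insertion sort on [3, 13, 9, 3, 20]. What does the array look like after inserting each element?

First element 3 is already 'sorted'
Insert 13: shifted 0 elements -> [3, 13, 9, 3, 20]
Insert 9: shifted 1 elements -> [3, 9, 13, 3, 20]
Insert 3: shifted 2 elements -> [3, 3, 9, 13, 20]
Insert 20: shifted 0 elements -> [3, 3, 9, 13, 20]


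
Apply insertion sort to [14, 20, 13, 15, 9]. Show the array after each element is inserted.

First element 14 is already 'sorted'
Insert 20: shifted 0 elements -> [14, 20, 13, 15, 9]
Insert 13: shifted 2 elements -> [13, 14, 20, 15, 9]
Insert 15: shifted 1 elements -> [13, 14, 15, 20, 9]
Insert 9: shifted 4 elements -> [9, 13, 14, 15, 20]


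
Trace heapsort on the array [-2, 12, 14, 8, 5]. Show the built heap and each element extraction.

Build heap: [14, 12, -2, 8, 5]
Extract 14: [12, 8, -2, 5, 14]
Extract 12: [8, 5, -2, 12, 14]
Extract 8: [5, -2, 8, 12, 14]
Extract 5: [-2, 5, 8, 12, 14]


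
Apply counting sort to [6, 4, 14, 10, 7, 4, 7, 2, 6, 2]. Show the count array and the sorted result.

Count array: [0, 0, 2, 0, 2, 0, 2, 2, 0, 0, 1, 0, 0, 0, 1]
(count[i] = number of elements equal to i)
Cumulative count: [0, 0, 2, 2, 4, 4, 6, 8, 8, 8, 9, 9, 9, 9, 10]
Sorted: [2, 2, 4, 4, 6, 6, 7, 7, 10, 14]


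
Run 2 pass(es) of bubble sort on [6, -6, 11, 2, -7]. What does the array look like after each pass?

After pass 1: [-6, 6, 2, -7, 11] (3 swaps)
After pass 2: [-6, 2, -7, 6, 11] (2 swaps)
Total swaps: 5


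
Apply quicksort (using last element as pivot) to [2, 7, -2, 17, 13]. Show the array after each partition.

Partition 1: pivot=13 at index 3 -> [2, 7, -2, 13, 17]
Partition 2: pivot=-2 at index 0 -> [-2, 7, 2, 13, 17]
Partition 3: pivot=2 at index 1 -> [-2, 2, 7, 13, 17]


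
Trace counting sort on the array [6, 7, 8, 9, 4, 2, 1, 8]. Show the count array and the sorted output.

Count array: [0, 1, 1, 0, 1, 0, 1, 1, 2, 1]
(count[i] = number of elements equal to i)
Cumulative count: [0, 1, 2, 2, 3, 3, 4, 5, 7, 8]
Sorted: [1, 2, 4, 6, 7, 8, 8, 9]


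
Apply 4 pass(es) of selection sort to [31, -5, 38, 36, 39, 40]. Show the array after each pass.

Pass 1: Select minimum -5 at index 1, swap -> [-5, 31, 38, 36, 39, 40]
Pass 2: Select minimum 31 at index 1, swap -> [-5, 31, 38, 36, 39, 40]
Pass 3: Select minimum 36 at index 3, swap -> [-5, 31, 36, 38, 39, 40]
Pass 4: Select minimum 38 at index 3, swap -> [-5, 31, 36, 38, 39, 40]


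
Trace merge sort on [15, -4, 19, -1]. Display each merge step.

Divide and conquer:
  Merge [15] + [-4] -> [-4, 15]
  Merge [19] + [-1] -> [-1, 19]
  Merge [-4, 15] + [-1, 19] -> [-4, -1, 15, 19]


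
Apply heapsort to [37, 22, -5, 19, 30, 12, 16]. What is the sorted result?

Build heap: [37, 30, 16, 19, 22, 12, -5]
Extract 37: [30, 22, 16, 19, -5, 12, 37]
Extract 30: [22, 19, 16, 12, -5, 30, 37]
Extract 22: [19, 12, 16, -5, 22, 30, 37]
Extract 19: [16, 12, -5, 19, 22, 30, 37]
Extract 16: [12, -5, 16, 19, 22, 30, 37]
Extract 12: [-5, 12, 16, 19, 22, 30, 37]


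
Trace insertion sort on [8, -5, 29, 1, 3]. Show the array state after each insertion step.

First element 8 is already 'sorted'
Insert -5: shifted 1 elements -> [-5, 8, 29, 1, 3]
Insert 29: shifted 0 elements -> [-5, 8, 29, 1, 3]
Insert 1: shifted 2 elements -> [-5, 1, 8, 29, 3]
Insert 3: shifted 2 elements -> [-5, 1, 3, 8, 29]


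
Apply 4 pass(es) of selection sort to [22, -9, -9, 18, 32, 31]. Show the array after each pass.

Pass 1: Select minimum -9 at index 1, swap -> [-9, 22, -9, 18, 32, 31]
Pass 2: Select minimum -9 at index 2, swap -> [-9, -9, 22, 18, 32, 31]
Pass 3: Select minimum 18 at index 3, swap -> [-9, -9, 18, 22, 32, 31]
Pass 4: Select minimum 22 at index 3, swap -> [-9, -9, 18, 22, 32, 31]


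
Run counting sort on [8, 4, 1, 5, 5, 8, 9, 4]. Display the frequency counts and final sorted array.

Count array: [0, 1, 0, 0, 2, 2, 0, 0, 2, 1]
(count[i] = number of elements equal to i)
Cumulative count: [0, 1, 1, 1, 3, 5, 5, 5, 7, 8]
Sorted: [1, 4, 4, 5, 5, 8, 8, 9]


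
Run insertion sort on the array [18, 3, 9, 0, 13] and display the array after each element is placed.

First element 18 is already 'sorted'
Insert 3: shifted 1 elements -> [3, 18, 9, 0, 13]
Insert 9: shifted 1 elements -> [3, 9, 18, 0, 13]
Insert 0: shifted 3 elements -> [0, 3, 9, 18, 13]
Insert 13: shifted 1 elements -> [0, 3, 9, 13, 18]


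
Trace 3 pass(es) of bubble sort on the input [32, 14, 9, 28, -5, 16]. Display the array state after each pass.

After pass 1: [14, 9, 28, -5, 16, 32] (5 swaps)
After pass 2: [9, 14, -5, 16, 28, 32] (3 swaps)
After pass 3: [9, -5, 14, 16, 28, 32] (1 swaps)
Total swaps: 9


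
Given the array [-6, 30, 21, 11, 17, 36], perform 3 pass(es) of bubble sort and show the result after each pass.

After pass 1: [-6, 21, 11, 17, 30, 36] (3 swaps)
After pass 2: [-6, 11, 17, 21, 30, 36] (2 swaps)
After pass 3: [-6, 11, 17, 21, 30, 36] (0 swaps)
Total swaps: 5


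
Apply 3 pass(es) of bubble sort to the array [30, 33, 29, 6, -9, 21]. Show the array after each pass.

After pass 1: [30, 29, 6, -9, 21, 33] (4 swaps)
After pass 2: [29, 6, -9, 21, 30, 33] (4 swaps)
After pass 3: [6, -9, 21, 29, 30, 33] (3 swaps)
Total swaps: 11


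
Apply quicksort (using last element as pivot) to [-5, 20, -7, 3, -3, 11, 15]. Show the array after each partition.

Partition 1: pivot=15 at index 5 -> [-5, -7, 3, -3, 11, 15, 20]
Partition 2: pivot=11 at index 4 -> [-5, -7, 3, -3, 11, 15, 20]
Partition 3: pivot=-3 at index 2 -> [-5, -7, -3, 3, 11, 15, 20]
Partition 4: pivot=-7 at index 0 -> [-7, -5, -3, 3, 11, 15, 20]


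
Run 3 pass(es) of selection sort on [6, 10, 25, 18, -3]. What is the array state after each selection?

Pass 1: Select minimum -3 at index 4, swap -> [-3, 10, 25, 18, 6]
Pass 2: Select minimum 6 at index 4, swap -> [-3, 6, 25, 18, 10]
Pass 3: Select minimum 10 at index 4, swap -> [-3, 6, 10, 18, 25]


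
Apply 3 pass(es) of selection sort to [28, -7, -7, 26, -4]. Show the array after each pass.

Pass 1: Select minimum -7 at index 1, swap -> [-7, 28, -7, 26, -4]
Pass 2: Select minimum -7 at index 2, swap -> [-7, -7, 28, 26, -4]
Pass 3: Select minimum -4 at index 4, swap -> [-7, -7, -4, 26, 28]


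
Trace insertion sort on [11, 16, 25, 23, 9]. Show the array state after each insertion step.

First element 11 is already 'sorted'
Insert 16: shifted 0 elements -> [11, 16, 25, 23, 9]
Insert 25: shifted 0 elements -> [11, 16, 25, 23, 9]
Insert 23: shifted 1 elements -> [11, 16, 23, 25, 9]
Insert 9: shifted 4 elements -> [9, 11, 16, 23, 25]


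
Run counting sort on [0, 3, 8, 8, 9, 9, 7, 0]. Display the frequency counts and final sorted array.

Count array: [2, 0, 0, 1, 0, 0, 0, 1, 2, 2]
(count[i] = number of elements equal to i)
Cumulative count: [2, 2, 2, 3, 3, 3, 3, 4, 6, 8]
Sorted: [0, 0, 3, 7, 8, 8, 9, 9]


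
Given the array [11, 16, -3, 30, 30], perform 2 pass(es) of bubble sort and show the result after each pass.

After pass 1: [11, -3, 16, 30, 30] (1 swaps)
After pass 2: [-3, 11, 16, 30, 30] (1 swaps)
Total swaps: 2


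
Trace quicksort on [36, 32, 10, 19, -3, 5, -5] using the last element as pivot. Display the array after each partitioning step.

Partition 1: pivot=-5 at index 0 -> [-5, 32, 10, 19, -3, 5, 36]
Partition 2: pivot=36 at index 6 -> [-5, 32, 10, 19, -3, 5, 36]
Partition 3: pivot=5 at index 2 -> [-5, -3, 5, 19, 32, 10, 36]
Partition 4: pivot=10 at index 3 -> [-5, -3, 5, 10, 32, 19, 36]
Partition 5: pivot=19 at index 4 -> [-5, -3, 5, 10, 19, 32, 36]


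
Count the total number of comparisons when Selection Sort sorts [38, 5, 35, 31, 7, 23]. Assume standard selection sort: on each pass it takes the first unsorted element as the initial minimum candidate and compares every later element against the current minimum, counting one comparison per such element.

Pass 1: scan indices 1..5 for the minimum = 5 comparison(s); min is 5, place at index 0 -> [5, 38, 35, 31, 7, 23]
Pass 2: scan indices 2..5 for the minimum = 4 comparison(s); min is 7, place at index 1 -> [5, 7, 35, 31, 38, 23]
Pass 3: scan indices 3..5 for the minimum = 3 comparison(s); min is 23, place at index 2 -> [5, 7, 23, 31, 38, 35]
Pass 4: scan indices 4..5 for the minimum = 2 comparison(s); min is 31, place at index 3 -> [5, 7, 23, 31, 38, 35]
Pass 5: scan indices 5..5 for the minimum = 1 comparison(s); min is 35, place at index 4 -> [5, 7, 23, 31, 35, 38]
Selection sort always scans the whole unsorted suffix, so the count is (n-1) + (n-2) + ... + 1 = n(n-1)/2 = 6*5/2 = 15 regardless of the input order.
Total comparisons: 5 + 4 + 3 + 2 + 1 = 15


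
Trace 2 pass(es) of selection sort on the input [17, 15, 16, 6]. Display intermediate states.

Pass 1: Select minimum 6 at index 3, swap -> [6, 15, 16, 17]
Pass 2: Select minimum 15 at index 1, swap -> [6, 15, 16, 17]


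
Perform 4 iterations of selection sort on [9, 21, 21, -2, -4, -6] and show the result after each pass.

Pass 1: Select minimum -6 at index 5, swap -> [-6, 21, 21, -2, -4, 9]
Pass 2: Select minimum -4 at index 4, swap -> [-6, -4, 21, -2, 21, 9]
Pass 3: Select minimum -2 at index 3, swap -> [-6, -4, -2, 21, 21, 9]
Pass 4: Select minimum 9 at index 5, swap -> [-6, -4, -2, 9, 21, 21]


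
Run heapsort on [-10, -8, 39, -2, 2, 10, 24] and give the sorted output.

Build heap: [39, 2, 24, -2, -8, 10, -10]
Extract 39: [24, 2, 10, -2, -8, -10, 39]
Extract 24: [10, 2, -10, -2, -8, 24, 39]
Extract 10: [2, -2, -10, -8, 10, 24, 39]
Extract 2: [-2, -8, -10, 2, 10, 24, 39]
Extract -2: [-8, -10, -2, 2, 10, 24, 39]
Extract -8: [-10, -8, -2, 2, 10, 24, 39]


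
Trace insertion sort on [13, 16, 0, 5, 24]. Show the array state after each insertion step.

First element 13 is already 'sorted'
Insert 16: shifted 0 elements -> [13, 16, 0, 5, 24]
Insert 0: shifted 2 elements -> [0, 13, 16, 5, 24]
Insert 5: shifted 2 elements -> [0, 5, 13, 16, 24]
Insert 24: shifted 0 elements -> [0, 5, 13, 16, 24]


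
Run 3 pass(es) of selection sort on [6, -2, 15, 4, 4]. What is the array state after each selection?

Pass 1: Select minimum -2 at index 1, swap -> [-2, 6, 15, 4, 4]
Pass 2: Select minimum 4 at index 3, swap -> [-2, 4, 15, 6, 4]
Pass 3: Select minimum 4 at index 4, swap -> [-2, 4, 4, 6, 15]


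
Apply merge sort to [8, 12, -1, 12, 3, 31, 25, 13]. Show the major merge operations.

Divide and conquer:
  Merge [8] + [12] -> [8, 12]
  Merge [-1] + [12] -> [-1, 12]
  Merge [8, 12] + [-1, 12] -> [-1, 8, 12, 12]
  Merge [3] + [31] -> [3, 31]
  Merge [25] + [13] -> [13, 25]
  Merge [3, 31] + [13, 25] -> [3, 13, 25, 31]
  Merge [-1, 8, 12, 12] + [3, 13, 25, 31] -> [-1, 3, 8, 12, 12, 13, 25, 31]


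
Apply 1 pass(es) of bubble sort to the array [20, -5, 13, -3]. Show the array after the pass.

After pass 1: [-5, 13, -3, 20] (3 swaps)
Total swaps: 3


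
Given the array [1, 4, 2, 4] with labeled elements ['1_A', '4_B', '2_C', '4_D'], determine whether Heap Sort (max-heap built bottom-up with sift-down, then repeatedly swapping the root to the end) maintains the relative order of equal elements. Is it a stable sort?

Trace Heap Sort on the labeled array (the key is the number; the letter only tracks identity):
  Build max-heap: [4_B, 4_D, 2_C, 1_A]
  Swap root 4_B to index 3, re-heapify first 3 -> [4_D, 1_A, 2_C, 4_B]
  Swap root 4_D to index 2, re-heapify first 2 -> [2_C, 1_A, 4_D, 4_B]
  Swap root 2_C to index 1, re-heapify first 1 -> [1_A, 2_C, 4_D, 4_B]
Final order: [1_A, 2_C, 4_D, 4_B]
Equal keys:
  value 4: originally 4_B, 4_D; after sorting 4_D, 4_B -> order changed
Equal keys were reordered, so Heap Sort is not stable: heap construction and root-to-end swaps move elements without regard to the original order of equal keys. (One such input is enough; an unstable sort may happen to preserve order on other inputs, but it gives no guarantee.)
Answer: Not stable


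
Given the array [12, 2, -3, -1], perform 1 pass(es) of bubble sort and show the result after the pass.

After pass 1: [2, -3, -1, 12] (3 swaps)
Total swaps: 3


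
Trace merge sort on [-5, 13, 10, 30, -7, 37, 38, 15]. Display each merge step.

Divide and conquer:
  Merge [-5] + [13] -> [-5, 13]
  Merge [10] + [30] -> [10, 30]
  Merge [-5, 13] + [10, 30] -> [-5, 10, 13, 30]
  Merge [-7] + [37] -> [-7, 37]
  Merge [38] + [15] -> [15, 38]
  Merge [-7, 37] + [15, 38] -> [-7, 15, 37, 38]
  Merge [-5, 10, 13, 30] + [-7, 15, 37, 38] -> [-7, -5, 10, 13, 15, 30, 37, 38]


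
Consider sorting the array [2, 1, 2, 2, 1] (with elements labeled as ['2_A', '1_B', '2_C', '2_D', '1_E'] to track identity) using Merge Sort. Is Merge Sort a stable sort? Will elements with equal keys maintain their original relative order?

Trace Merge Sort on the labeled array (the key is the number; the letter only tracks identity):
  Merge [2_A] + [1_B] -> [1_B, 2_A]
  Merge [2_D] + [1_E] -> [1_E, 2_D]
  Merge [2_C] + [1_E, 2_D] -> [1_E, 2_C, 2_D]
  Merge [1_B, 2_A] + [1_E, 2_C, 2_D] -> [1_B, 1_E, 2_A, 2_C, 2_D]
Final order: [1_B, 1_E, 2_A, 2_C, 2_D]
Equal keys:
  value 1: originally 1_B, 1_E; after sorting 1_B, 1_E -> order preserved
  value 2: originally 2_A, 2_C, 2_D; after sorting 2_A, 2_C, 2_D -> order preserved
All equal keys kept their original relative order. Merge Sort is stable: when the heads of the two halves are equal the merge takes from the left half first.
Answer: Stable


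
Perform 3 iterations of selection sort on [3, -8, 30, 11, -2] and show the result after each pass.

Pass 1: Select minimum -8 at index 1, swap -> [-8, 3, 30, 11, -2]
Pass 2: Select minimum -2 at index 4, swap -> [-8, -2, 30, 11, 3]
Pass 3: Select minimum 3 at index 4, swap -> [-8, -2, 3, 11, 30]


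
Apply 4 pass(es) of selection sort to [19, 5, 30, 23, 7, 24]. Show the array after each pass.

Pass 1: Select minimum 5 at index 1, swap -> [5, 19, 30, 23, 7, 24]
Pass 2: Select minimum 7 at index 4, swap -> [5, 7, 30, 23, 19, 24]
Pass 3: Select minimum 19 at index 4, swap -> [5, 7, 19, 23, 30, 24]
Pass 4: Select minimum 23 at index 3, swap -> [5, 7, 19, 23, 30, 24]


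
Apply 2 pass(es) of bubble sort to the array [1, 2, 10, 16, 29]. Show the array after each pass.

After pass 1: [1, 2, 10, 16, 29] (0 swaps)
After pass 2: [1, 2, 10, 16, 29] (0 swaps)
Total swaps: 0


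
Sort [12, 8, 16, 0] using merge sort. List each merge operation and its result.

Divide and conquer:
  Merge [12] + [8] -> [8, 12]
  Merge [16] + [0] -> [0, 16]
  Merge [8, 12] + [0, 16] -> [0, 8, 12, 16]


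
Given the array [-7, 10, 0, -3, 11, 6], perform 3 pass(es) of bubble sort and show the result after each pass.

After pass 1: [-7, 0, -3, 10, 6, 11] (3 swaps)
After pass 2: [-7, -3, 0, 6, 10, 11] (2 swaps)
After pass 3: [-7, -3, 0, 6, 10, 11] (0 swaps)
Total swaps: 5


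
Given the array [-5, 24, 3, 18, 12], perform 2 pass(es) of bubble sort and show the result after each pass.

After pass 1: [-5, 3, 18, 12, 24] (3 swaps)
After pass 2: [-5, 3, 12, 18, 24] (1 swaps)
Total swaps: 4


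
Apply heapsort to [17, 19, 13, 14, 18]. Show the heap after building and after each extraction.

Build heap: [19, 18, 13, 14, 17]
Extract 19: [18, 17, 13, 14, 19]
Extract 18: [17, 14, 13, 18, 19]
Extract 17: [14, 13, 17, 18, 19]
Extract 14: [13, 14, 17, 18, 19]


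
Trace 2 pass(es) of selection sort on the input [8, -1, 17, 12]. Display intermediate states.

Pass 1: Select minimum -1 at index 1, swap -> [-1, 8, 17, 12]
Pass 2: Select minimum 8 at index 1, swap -> [-1, 8, 17, 12]


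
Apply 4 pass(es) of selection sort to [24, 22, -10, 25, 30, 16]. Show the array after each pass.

Pass 1: Select minimum -10 at index 2, swap -> [-10, 22, 24, 25, 30, 16]
Pass 2: Select minimum 16 at index 5, swap -> [-10, 16, 24, 25, 30, 22]
Pass 3: Select minimum 22 at index 5, swap -> [-10, 16, 22, 25, 30, 24]
Pass 4: Select minimum 24 at index 5, swap -> [-10, 16, 22, 24, 30, 25]


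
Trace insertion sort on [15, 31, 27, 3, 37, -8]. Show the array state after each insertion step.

First element 15 is already 'sorted'
Insert 31: shifted 0 elements -> [15, 31, 27, 3, 37, -8]
Insert 27: shifted 1 elements -> [15, 27, 31, 3, 37, -8]
Insert 3: shifted 3 elements -> [3, 15, 27, 31, 37, -8]
Insert 37: shifted 0 elements -> [3, 15, 27, 31, 37, -8]
Insert -8: shifted 5 elements -> [-8, 3, 15, 27, 31, 37]


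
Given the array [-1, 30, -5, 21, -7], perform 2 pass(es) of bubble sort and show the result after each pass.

After pass 1: [-1, -5, 21, -7, 30] (3 swaps)
After pass 2: [-5, -1, -7, 21, 30] (2 swaps)
Total swaps: 5


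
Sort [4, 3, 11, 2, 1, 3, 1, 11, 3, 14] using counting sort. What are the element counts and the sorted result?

Count array: [0, 2, 1, 3, 1, 0, 0, 0, 0, 0, 0, 2, 0, 0, 1]
(count[i] = number of elements equal to i)
Cumulative count: [0, 2, 3, 6, 7, 7, 7, 7, 7, 7, 7, 9, 9, 9, 10]
Sorted: [1, 1, 2, 3, 3, 3, 4, 11, 11, 14]


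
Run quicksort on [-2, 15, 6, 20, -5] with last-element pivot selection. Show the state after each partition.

Partition 1: pivot=-5 at index 0 -> [-5, 15, 6, 20, -2]
Partition 2: pivot=-2 at index 1 -> [-5, -2, 6, 20, 15]
Partition 3: pivot=15 at index 3 -> [-5, -2, 6, 15, 20]


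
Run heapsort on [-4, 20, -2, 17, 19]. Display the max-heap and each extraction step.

Build heap: [20, 19, -2, 17, -4]
Extract 20: [19, 17, -2, -4, 20]
Extract 19: [17, -4, -2, 19, 20]
Extract 17: [-2, -4, 17, 19, 20]
Extract -2: [-4, -2, 17, 19, 20]


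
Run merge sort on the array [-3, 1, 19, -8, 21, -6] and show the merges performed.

Divide and conquer:
  Merge [1] + [19] -> [1, 19]
  Merge [-3] + [1, 19] -> [-3, 1, 19]
  Merge [21] + [-6] -> [-6, 21]
  Merge [-8] + [-6, 21] -> [-8, -6, 21]
  Merge [-3, 1, 19] + [-8, -6, 21] -> [-8, -6, -3, 1, 19, 21]


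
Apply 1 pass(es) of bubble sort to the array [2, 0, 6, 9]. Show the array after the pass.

After pass 1: [0, 2, 6, 9] (1 swaps)
Total swaps: 1


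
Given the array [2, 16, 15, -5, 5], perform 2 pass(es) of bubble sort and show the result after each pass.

After pass 1: [2, 15, -5, 5, 16] (3 swaps)
After pass 2: [2, -5, 5, 15, 16] (2 swaps)
Total swaps: 5


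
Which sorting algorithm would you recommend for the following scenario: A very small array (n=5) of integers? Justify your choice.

Best choice: Insertion sort
Reason: For tiny inputs the O(n^2) overhead is negligible and insertion sort has minimal constant factors


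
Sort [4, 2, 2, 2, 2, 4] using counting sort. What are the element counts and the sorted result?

Count array: [0, 0, 4, 0, 2]
(count[i] = number of elements equal to i)
Cumulative count: [0, 0, 4, 4, 6]
Sorted: [2, 2, 2, 2, 4, 4]


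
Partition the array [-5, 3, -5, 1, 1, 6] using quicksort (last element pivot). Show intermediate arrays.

Partition 1: pivot=6 at index 5 -> [-5, 3, -5, 1, 1, 6]
Partition 2: pivot=1 at index 3 -> [-5, -5, 1, 1, 3, 6]
Partition 3: pivot=1 at index 2 -> [-5, -5, 1, 1, 3, 6]
Partition 4: pivot=-5 at index 1 -> [-5, -5, 1, 1, 3, 6]


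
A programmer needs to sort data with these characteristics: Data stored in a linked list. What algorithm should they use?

Best choice: Merge sort
Reason: Merge sort doesn't require random access; can be done in O(1) extra space for linked lists


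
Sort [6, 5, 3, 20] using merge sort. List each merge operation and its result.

Divide and conquer:
  Merge [6] + [5] -> [5, 6]
  Merge [3] + [20] -> [3, 20]
  Merge [5, 6] + [3, 20] -> [3, 5, 6, 20]


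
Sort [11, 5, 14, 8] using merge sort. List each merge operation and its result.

Divide and conquer:
  Merge [11] + [5] -> [5, 11]
  Merge [14] + [8] -> [8, 14]
  Merge [5, 11] + [8, 14] -> [5, 8, 11, 14]


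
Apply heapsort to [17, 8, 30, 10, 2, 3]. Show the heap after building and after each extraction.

Build heap: [30, 10, 17, 8, 2, 3]
Extract 30: [17, 10, 3, 8, 2, 30]
Extract 17: [10, 8, 3, 2, 17, 30]
Extract 10: [8, 2, 3, 10, 17, 30]
Extract 8: [3, 2, 8, 10, 17, 30]
Extract 3: [2, 3, 8, 10, 17, 30]


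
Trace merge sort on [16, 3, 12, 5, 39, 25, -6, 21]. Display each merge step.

Divide and conquer:
  Merge [16] + [3] -> [3, 16]
  Merge [12] + [5] -> [5, 12]
  Merge [3, 16] + [5, 12] -> [3, 5, 12, 16]
  Merge [39] + [25] -> [25, 39]
  Merge [-6] + [21] -> [-6, 21]
  Merge [25, 39] + [-6, 21] -> [-6, 21, 25, 39]
  Merge [3, 5, 12, 16] + [-6, 21, 25, 39] -> [-6, 3, 5, 12, 16, 21, 25, 39]


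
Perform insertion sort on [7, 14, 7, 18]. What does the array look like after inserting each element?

First element 7 is already 'sorted'
Insert 14: shifted 0 elements -> [7, 14, 7, 18]
Insert 7: shifted 1 elements -> [7, 7, 14, 18]
Insert 18: shifted 0 elements -> [7, 7, 14, 18]


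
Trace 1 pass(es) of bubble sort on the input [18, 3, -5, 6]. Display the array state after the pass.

After pass 1: [3, -5, 6, 18] (3 swaps)
Total swaps: 3


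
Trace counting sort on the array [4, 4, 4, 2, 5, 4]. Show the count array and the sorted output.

Count array: [0, 0, 1, 0, 4, 1]
(count[i] = number of elements equal to i)
Cumulative count: [0, 0, 1, 1, 5, 6]
Sorted: [2, 4, 4, 4, 4, 5]


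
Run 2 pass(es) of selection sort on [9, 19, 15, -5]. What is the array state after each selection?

Pass 1: Select minimum -5 at index 3, swap -> [-5, 19, 15, 9]
Pass 2: Select minimum 9 at index 3, swap -> [-5, 9, 15, 19]


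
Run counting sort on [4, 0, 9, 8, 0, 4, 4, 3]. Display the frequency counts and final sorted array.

Count array: [2, 0, 0, 1, 3, 0, 0, 0, 1, 1]
(count[i] = number of elements equal to i)
Cumulative count: [2, 2, 2, 3, 6, 6, 6, 6, 7, 8]
Sorted: [0, 0, 3, 4, 4, 4, 8, 9]


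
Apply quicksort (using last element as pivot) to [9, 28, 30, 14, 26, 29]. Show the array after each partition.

Partition 1: pivot=29 at index 4 -> [9, 28, 14, 26, 29, 30]
Partition 2: pivot=26 at index 2 -> [9, 14, 26, 28, 29, 30]
Partition 3: pivot=14 at index 1 -> [9, 14, 26, 28, 29, 30]


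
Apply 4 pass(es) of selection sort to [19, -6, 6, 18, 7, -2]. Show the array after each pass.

Pass 1: Select minimum -6 at index 1, swap -> [-6, 19, 6, 18, 7, -2]
Pass 2: Select minimum -2 at index 5, swap -> [-6, -2, 6, 18, 7, 19]
Pass 3: Select minimum 6 at index 2, swap -> [-6, -2, 6, 18, 7, 19]
Pass 4: Select minimum 7 at index 4, swap -> [-6, -2, 6, 7, 18, 19]


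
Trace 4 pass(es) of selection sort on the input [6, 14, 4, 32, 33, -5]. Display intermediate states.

Pass 1: Select minimum -5 at index 5, swap -> [-5, 14, 4, 32, 33, 6]
Pass 2: Select minimum 4 at index 2, swap -> [-5, 4, 14, 32, 33, 6]
Pass 3: Select minimum 6 at index 5, swap -> [-5, 4, 6, 32, 33, 14]
Pass 4: Select minimum 14 at index 5, swap -> [-5, 4, 6, 14, 33, 32]


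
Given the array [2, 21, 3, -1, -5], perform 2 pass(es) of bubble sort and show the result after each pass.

After pass 1: [2, 3, -1, -5, 21] (3 swaps)
After pass 2: [2, -1, -5, 3, 21] (2 swaps)
Total swaps: 5


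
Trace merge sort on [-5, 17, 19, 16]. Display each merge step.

Divide and conquer:
  Merge [-5] + [17] -> [-5, 17]
  Merge [19] + [16] -> [16, 19]
  Merge [-5, 17] + [16, 19] -> [-5, 16, 17, 19]


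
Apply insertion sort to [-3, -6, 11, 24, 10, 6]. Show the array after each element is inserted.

First element -3 is already 'sorted'
Insert -6: shifted 1 elements -> [-6, -3, 11, 24, 10, 6]
Insert 11: shifted 0 elements -> [-6, -3, 11, 24, 10, 6]
Insert 24: shifted 0 elements -> [-6, -3, 11, 24, 10, 6]
Insert 10: shifted 2 elements -> [-6, -3, 10, 11, 24, 6]
Insert 6: shifted 3 elements -> [-6, -3, 6, 10, 11, 24]


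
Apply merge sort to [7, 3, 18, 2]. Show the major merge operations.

Divide and conquer:
  Merge [7] + [3] -> [3, 7]
  Merge [18] + [2] -> [2, 18]
  Merge [3, 7] + [2, 18] -> [2, 3, 7, 18]


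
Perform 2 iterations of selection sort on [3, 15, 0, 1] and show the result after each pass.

Pass 1: Select minimum 0 at index 2, swap -> [0, 15, 3, 1]
Pass 2: Select minimum 1 at index 3, swap -> [0, 1, 3, 15]


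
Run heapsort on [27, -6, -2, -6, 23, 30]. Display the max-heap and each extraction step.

Build heap: [30, 23, 27, -6, -6, -2]
Extract 30: [27, 23, -2, -6, -6, 30]
Extract 27: [23, -6, -2, -6, 27, 30]
Extract 23: [-2, -6, -6, 23, 27, 30]
Extract -2: [-6, -6, -2, 23, 27, 30]
Extract -6: [-6, -6, -2, 23, 27, 30]


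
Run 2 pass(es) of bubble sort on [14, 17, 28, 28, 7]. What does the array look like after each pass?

After pass 1: [14, 17, 28, 7, 28] (1 swaps)
After pass 2: [14, 17, 7, 28, 28] (1 swaps)
Total swaps: 2


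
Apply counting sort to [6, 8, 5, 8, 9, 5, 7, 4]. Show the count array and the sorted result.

Count array: [0, 0, 0, 0, 1, 2, 1, 1, 2, 1]
(count[i] = number of elements equal to i)
Cumulative count: [0, 0, 0, 0, 1, 3, 4, 5, 7, 8]
Sorted: [4, 5, 5, 6, 7, 8, 8, 9]


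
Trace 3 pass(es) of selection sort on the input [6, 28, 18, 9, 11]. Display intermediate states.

Pass 1: Select minimum 6 at index 0, swap -> [6, 28, 18, 9, 11]
Pass 2: Select minimum 9 at index 3, swap -> [6, 9, 18, 28, 11]
Pass 3: Select minimum 11 at index 4, swap -> [6, 9, 11, 28, 18]


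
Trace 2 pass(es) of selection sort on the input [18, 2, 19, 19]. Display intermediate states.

Pass 1: Select minimum 2 at index 1, swap -> [2, 18, 19, 19]
Pass 2: Select minimum 18 at index 1, swap -> [2, 18, 19, 19]


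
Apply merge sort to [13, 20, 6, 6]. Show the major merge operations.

Divide and conquer:
  Merge [13] + [20] -> [13, 20]
  Merge [6] + [6] -> [6, 6]
  Merge [13, 20] + [6, 6] -> [6, 6, 13, 20]


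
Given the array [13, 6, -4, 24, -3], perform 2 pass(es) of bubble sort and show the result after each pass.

After pass 1: [6, -4, 13, -3, 24] (3 swaps)
After pass 2: [-4, 6, -3, 13, 24] (2 swaps)
Total swaps: 5


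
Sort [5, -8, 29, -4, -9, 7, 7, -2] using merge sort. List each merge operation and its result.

Divide and conquer:
  Merge [5] + [-8] -> [-8, 5]
  Merge [29] + [-4] -> [-4, 29]
  Merge [-8, 5] + [-4, 29] -> [-8, -4, 5, 29]
  Merge [-9] + [7] -> [-9, 7]
  Merge [7] + [-2] -> [-2, 7]
  Merge [-9, 7] + [-2, 7] -> [-9, -2, 7, 7]
  Merge [-8, -4, 5, 29] + [-9, -2, 7, 7] -> [-9, -8, -4, -2, 5, 7, 7, 29]


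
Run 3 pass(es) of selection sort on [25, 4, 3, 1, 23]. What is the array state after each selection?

Pass 1: Select minimum 1 at index 3, swap -> [1, 4, 3, 25, 23]
Pass 2: Select minimum 3 at index 2, swap -> [1, 3, 4, 25, 23]
Pass 3: Select minimum 4 at index 2, swap -> [1, 3, 4, 25, 23]


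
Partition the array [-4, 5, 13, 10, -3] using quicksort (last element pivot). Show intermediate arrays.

Partition 1: pivot=-3 at index 1 -> [-4, -3, 13, 10, 5]
Partition 2: pivot=5 at index 2 -> [-4, -3, 5, 10, 13]
Partition 3: pivot=13 at index 4 -> [-4, -3, 5, 10, 13]


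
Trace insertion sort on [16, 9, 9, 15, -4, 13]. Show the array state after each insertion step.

First element 16 is already 'sorted'
Insert 9: shifted 1 elements -> [9, 16, 9, 15, -4, 13]
Insert 9: shifted 1 elements -> [9, 9, 16, 15, -4, 13]
Insert 15: shifted 1 elements -> [9, 9, 15, 16, -4, 13]
Insert -4: shifted 4 elements -> [-4, 9, 9, 15, 16, 13]
Insert 13: shifted 2 elements -> [-4, 9, 9, 13, 15, 16]


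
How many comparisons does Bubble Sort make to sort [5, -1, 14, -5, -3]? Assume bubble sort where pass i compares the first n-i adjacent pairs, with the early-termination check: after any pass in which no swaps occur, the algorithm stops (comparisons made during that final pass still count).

Pass 1: compare adjacent pairs (0,1)..(3,4) = 4 comparison(s), 3 swap(s) -> [-1, 5, -5, -3, 14]
Pass 2: compare adjacent pairs (0,1)..(2,3) = 3 comparison(s), 2 swap(s) -> [-1, -5, -3, 5, 14]
Pass 3: compare adjacent pairs (0,1)..(1,2) = 2 comparison(s), 2 swap(s) -> [-5, -3, -1, 5, 14]
Pass 4: compare adjacent pairs (0,1)..(0,1) = 1 comparison(s), 0 swap(s) -> [-5, -3, -1, 5, 14]
No swaps in this pass, so bubble sort stops here.
Total comparisons: 4 + 3 + 2 + 1 = 10


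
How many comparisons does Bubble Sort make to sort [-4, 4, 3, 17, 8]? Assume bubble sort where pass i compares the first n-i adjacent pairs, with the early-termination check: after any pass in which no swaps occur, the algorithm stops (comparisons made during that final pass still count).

Pass 1: compare adjacent pairs (0,1)..(3,4) = 4 comparison(s), 2 swap(s) -> [-4, 3, 4, 8, 17]
Pass 2: compare adjacent pairs (0,1)..(2,3) = 3 comparison(s), 0 swap(s) -> [-4, 3, 4, 8, 17]
No swaps in this pass, so bubble sort stops here.
Total comparisons: 4 + 3 = 7


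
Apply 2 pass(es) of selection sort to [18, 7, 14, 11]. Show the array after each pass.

Pass 1: Select minimum 7 at index 1, swap -> [7, 18, 14, 11]
Pass 2: Select minimum 11 at index 3, swap -> [7, 11, 14, 18]


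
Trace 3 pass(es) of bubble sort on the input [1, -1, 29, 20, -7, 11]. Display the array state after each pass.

After pass 1: [-1, 1, 20, -7, 11, 29] (4 swaps)
After pass 2: [-1, 1, -7, 11, 20, 29] (2 swaps)
After pass 3: [-1, -7, 1, 11, 20, 29] (1 swaps)
Total swaps: 7


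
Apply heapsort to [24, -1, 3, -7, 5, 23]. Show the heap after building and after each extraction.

Build heap: [24, 5, 23, -7, -1, 3]
Extract 24: [23, 5, 3, -7, -1, 24]
Extract 23: [5, -1, 3, -7, 23, 24]
Extract 5: [3, -1, -7, 5, 23, 24]
Extract 3: [-1, -7, 3, 5, 23, 24]
Extract -1: [-7, -1, 3, 5, 23, 24]


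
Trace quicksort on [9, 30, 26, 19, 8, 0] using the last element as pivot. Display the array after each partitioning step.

Partition 1: pivot=0 at index 0 -> [0, 30, 26, 19, 8, 9]
Partition 2: pivot=9 at index 2 -> [0, 8, 9, 19, 30, 26]
Partition 3: pivot=26 at index 4 -> [0, 8, 9, 19, 26, 30]


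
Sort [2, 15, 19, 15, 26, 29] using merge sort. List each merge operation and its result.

Divide and conquer:
  Merge [15] + [19] -> [15, 19]
  Merge [2] + [15, 19] -> [2, 15, 19]
  Merge [26] + [29] -> [26, 29]
  Merge [15] + [26, 29] -> [15, 26, 29]
  Merge [2, 15, 19] + [15, 26, 29] -> [2, 15, 15, 19, 26, 29]


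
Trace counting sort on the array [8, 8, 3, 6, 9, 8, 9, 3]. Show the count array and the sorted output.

Count array: [0, 0, 0, 2, 0, 0, 1, 0, 3, 2]
(count[i] = number of elements equal to i)
Cumulative count: [0, 0, 0, 2, 2, 2, 3, 3, 6, 8]
Sorted: [3, 3, 6, 8, 8, 8, 9, 9]


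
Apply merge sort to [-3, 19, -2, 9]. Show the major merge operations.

Divide and conquer:
  Merge [-3] + [19] -> [-3, 19]
  Merge [-2] + [9] -> [-2, 9]
  Merge [-3, 19] + [-2, 9] -> [-3, -2, 9, 19]


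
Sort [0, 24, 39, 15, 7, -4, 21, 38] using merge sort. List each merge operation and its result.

Divide and conquer:
  Merge [0] + [24] -> [0, 24]
  Merge [39] + [15] -> [15, 39]
  Merge [0, 24] + [15, 39] -> [0, 15, 24, 39]
  Merge [7] + [-4] -> [-4, 7]
  Merge [21] + [38] -> [21, 38]
  Merge [-4, 7] + [21, 38] -> [-4, 7, 21, 38]
  Merge [0, 15, 24, 39] + [-4, 7, 21, 38] -> [-4, 0, 7, 15, 21, 24, 38, 39]


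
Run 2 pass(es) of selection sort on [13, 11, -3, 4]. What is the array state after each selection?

Pass 1: Select minimum -3 at index 2, swap -> [-3, 11, 13, 4]
Pass 2: Select minimum 4 at index 3, swap -> [-3, 4, 13, 11]


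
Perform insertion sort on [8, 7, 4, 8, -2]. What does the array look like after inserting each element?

First element 8 is already 'sorted'
Insert 7: shifted 1 elements -> [7, 8, 4, 8, -2]
Insert 4: shifted 2 elements -> [4, 7, 8, 8, -2]
Insert 8: shifted 0 elements -> [4, 7, 8, 8, -2]
Insert -2: shifted 4 elements -> [-2, 4, 7, 8, 8]


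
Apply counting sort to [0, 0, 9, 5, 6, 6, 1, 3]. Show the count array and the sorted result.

Count array: [2, 1, 0, 1, 0, 1, 2, 0, 0, 1]
(count[i] = number of elements equal to i)
Cumulative count: [2, 3, 3, 4, 4, 5, 7, 7, 7, 8]
Sorted: [0, 0, 1, 3, 5, 6, 6, 9]


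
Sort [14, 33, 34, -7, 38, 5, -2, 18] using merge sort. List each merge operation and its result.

Divide and conquer:
  Merge [14] + [33] -> [14, 33]
  Merge [34] + [-7] -> [-7, 34]
  Merge [14, 33] + [-7, 34] -> [-7, 14, 33, 34]
  Merge [38] + [5] -> [5, 38]
  Merge [-2] + [18] -> [-2, 18]
  Merge [5, 38] + [-2, 18] -> [-2, 5, 18, 38]
  Merge [-7, 14, 33, 34] + [-2, 5, 18, 38] -> [-7, -2, 5, 14, 18, 33, 34, 38]


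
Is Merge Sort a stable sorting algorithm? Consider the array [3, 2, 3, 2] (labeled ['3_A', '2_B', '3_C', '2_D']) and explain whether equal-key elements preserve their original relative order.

Trace Merge Sort on the labeled array (the key is the number; the letter only tracks identity):
  Merge [3_A] + [2_B] -> [2_B, 3_A]
  Merge [3_C] + [2_D] -> [2_D, 3_C]
  Merge [2_B, 3_A] + [2_D, 3_C] -> [2_B, 2_D, 3_A, 3_C]
Final order: [2_B, 2_D, 3_A, 3_C]
Equal keys:
  value 2: originally 2_B, 2_D; after sorting 2_B, 2_D -> order preserved
  value 3: originally 3_A, 3_C; after sorting 3_A, 3_C -> order preserved
All equal keys kept their original relative order. Merge Sort is stable: when the heads of the two halves are equal the merge takes from the left half first.
Answer: Stable


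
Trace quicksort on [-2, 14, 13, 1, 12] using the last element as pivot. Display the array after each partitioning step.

Partition 1: pivot=12 at index 2 -> [-2, 1, 12, 14, 13]
Partition 2: pivot=1 at index 1 -> [-2, 1, 12, 14, 13]
Partition 3: pivot=13 at index 3 -> [-2, 1, 12, 13, 14]


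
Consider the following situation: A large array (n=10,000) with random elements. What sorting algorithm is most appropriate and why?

Best choice: Quicksort or Mergesort
Reason: Both have O(n log n) average case; quicksort has lower constant factors


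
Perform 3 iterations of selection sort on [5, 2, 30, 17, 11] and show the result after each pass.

Pass 1: Select minimum 2 at index 1, swap -> [2, 5, 30, 17, 11]
Pass 2: Select minimum 5 at index 1, swap -> [2, 5, 30, 17, 11]
Pass 3: Select minimum 11 at index 4, swap -> [2, 5, 11, 17, 30]


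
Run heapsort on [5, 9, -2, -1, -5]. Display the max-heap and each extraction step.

Build heap: [9, 5, -2, -1, -5]
Extract 9: [5, -1, -2, -5, 9]
Extract 5: [-1, -5, -2, 5, 9]
Extract -1: [-2, -5, -1, 5, 9]
Extract -2: [-5, -2, -1, 5, 9]


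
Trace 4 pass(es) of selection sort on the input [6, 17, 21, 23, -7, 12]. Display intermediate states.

Pass 1: Select minimum -7 at index 4, swap -> [-7, 17, 21, 23, 6, 12]
Pass 2: Select minimum 6 at index 4, swap -> [-7, 6, 21, 23, 17, 12]
Pass 3: Select minimum 12 at index 5, swap -> [-7, 6, 12, 23, 17, 21]
Pass 4: Select minimum 17 at index 4, swap -> [-7, 6, 12, 17, 23, 21]


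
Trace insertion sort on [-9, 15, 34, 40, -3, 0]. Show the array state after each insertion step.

First element -9 is already 'sorted'
Insert 15: shifted 0 elements -> [-9, 15, 34, 40, -3, 0]
Insert 34: shifted 0 elements -> [-9, 15, 34, 40, -3, 0]
Insert 40: shifted 0 elements -> [-9, 15, 34, 40, -3, 0]
Insert -3: shifted 3 elements -> [-9, -3, 15, 34, 40, 0]
Insert 0: shifted 3 elements -> [-9, -3, 0, 15, 34, 40]


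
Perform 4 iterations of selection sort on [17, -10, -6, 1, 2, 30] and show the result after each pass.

Pass 1: Select minimum -10 at index 1, swap -> [-10, 17, -6, 1, 2, 30]
Pass 2: Select minimum -6 at index 2, swap -> [-10, -6, 17, 1, 2, 30]
Pass 3: Select minimum 1 at index 3, swap -> [-10, -6, 1, 17, 2, 30]
Pass 4: Select minimum 2 at index 4, swap -> [-10, -6, 1, 2, 17, 30]


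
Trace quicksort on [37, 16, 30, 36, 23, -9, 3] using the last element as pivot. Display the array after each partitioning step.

Partition 1: pivot=3 at index 1 -> [-9, 3, 30, 36, 23, 37, 16]
Partition 2: pivot=16 at index 2 -> [-9, 3, 16, 36, 23, 37, 30]
Partition 3: pivot=30 at index 4 -> [-9, 3, 16, 23, 30, 37, 36]
Partition 4: pivot=36 at index 5 -> [-9, 3, 16, 23, 30, 36, 37]


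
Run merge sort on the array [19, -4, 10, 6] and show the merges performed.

Divide and conquer:
  Merge [19] + [-4] -> [-4, 19]
  Merge [10] + [6] -> [6, 10]
  Merge [-4, 19] + [6, 10] -> [-4, 6, 10, 19]


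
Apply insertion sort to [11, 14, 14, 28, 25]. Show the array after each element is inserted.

First element 11 is already 'sorted'
Insert 14: shifted 0 elements -> [11, 14, 14, 28, 25]
Insert 14: shifted 0 elements -> [11, 14, 14, 28, 25]
Insert 28: shifted 0 elements -> [11, 14, 14, 28, 25]
Insert 25: shifted 1 elements -> [11, 14, 14, 25, 28]


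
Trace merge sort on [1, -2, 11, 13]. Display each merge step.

Divide and conquer:
  Merge [1] + [-2] -> [-2, 1]
  Merge [11] + [13] -> [11, 13]
  Merge [-2, 1] + [11, 13] -> [-2, 1, 11, 13]


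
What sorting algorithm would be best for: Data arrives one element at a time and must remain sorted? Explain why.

Best choice: Insertion sort
Reason: Insertion sort naturally handles online/streaming input by inserting each new element into sorted position


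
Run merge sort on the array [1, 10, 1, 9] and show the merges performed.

Divide and conquer:
  Merge [1] + [10] -> [1, 10]
  Merge [1] + [9] -> [1, 9]
  Merge [1, 10] + [1, 9] -> [1, 1, 9, 10]


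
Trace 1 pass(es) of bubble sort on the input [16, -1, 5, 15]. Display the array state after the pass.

After pass 1: [-1, 5, 15, 16] (3 swaps)
Total swaps: 3


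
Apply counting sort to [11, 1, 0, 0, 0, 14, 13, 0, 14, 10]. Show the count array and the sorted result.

Count array: [4, 1, 0, 0, 0, 0, 0, 0, 0, 0, 1, 1, 0, 1, 2]
(count[i] = number of elements equal to i)
Cumulative count: [4, 5, 5, 5, 5, 5, 5, 5, 5, 5, 6, 7, 7, 8, 10]
Sorted: [0, 0, 0, 0, 1, 10, 11, 13, 14, 14]


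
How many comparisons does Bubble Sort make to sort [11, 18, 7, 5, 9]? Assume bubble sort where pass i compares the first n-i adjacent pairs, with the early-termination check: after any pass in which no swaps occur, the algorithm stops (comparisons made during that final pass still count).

Pass 1: compare adjacent pairs (0,1)..(3,4) = 4 comparison(s), 3 swap(s) -> [11, 7, 5, 9, 18]
Pass 2: compare adjacent pairs (0,1)..(2,3) = 3 comparison(s), 3 swap(s) -> [7, 5, 9, 11, 18]
Pass 3: compare adjacent pairs (0,1)..(1,2) = 2 comparison(s), 1 swap(s) -> [5, 7, 9, 11, 18]
Pass 4: compare adjacent pairs (0,1)..(0,1) = 1 comparison(s), 0 swap(s) -> [5, 7, 9, 11, 18]
No swaps in this pass, so bubble sort stops here.
Total comparisons: 4 + 3 + 2 + 1 = 10


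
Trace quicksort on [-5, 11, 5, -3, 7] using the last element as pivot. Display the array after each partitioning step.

Partition 1: pivot=7 at index 3 -> [-5, 5, -3, 7, 11]
Partition 2: pivot=-3 at index 1 -> [-5, -3, 5, 7, 11]


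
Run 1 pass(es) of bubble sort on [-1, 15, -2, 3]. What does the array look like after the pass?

After pass 1: [-1, -2, 3, 15] (2 swaps)
Total swaps: 2


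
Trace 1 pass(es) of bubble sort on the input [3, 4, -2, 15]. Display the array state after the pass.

After pass 1: [3, -2, 4, 15] (1 swaps)
Total swaps: 1


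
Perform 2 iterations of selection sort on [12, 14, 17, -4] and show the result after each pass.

Pass 1: Select minimum -4 at index 3, swap -> [-4, 14, 17, 12]
Pass 2: Select minimum 12 at index 3, swap -> [-4, 12, 17, 14]


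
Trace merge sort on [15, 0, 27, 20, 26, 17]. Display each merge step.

Divide and conquer:
  Merge [0] + [27] -> [0, 27]
  Merge [15] + [0, 27] -> [0, 15, 27]
  Merge [26] + [17] -> [17, 26]
  Merge [20] + [17, 26] -> [17, 20, 26]
  Merge [0, 15, 27] + [17, 20, 26] -> [0, 15, 17, 20, 26, 27]


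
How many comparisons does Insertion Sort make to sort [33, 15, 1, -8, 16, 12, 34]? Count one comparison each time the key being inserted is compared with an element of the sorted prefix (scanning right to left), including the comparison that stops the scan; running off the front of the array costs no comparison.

Insert 15: 33 > 15 (shift), reached front = 1 comparison(s) -> [15, 33, 1, -8, 16, 12, 34]
Insert 1: 33 > 1 (shift), 15 > 1 (shift), reached front = 2 comparison(s) -> [1, 15, 33, -8, 16, 12, 34]
Insert -8: 33 > -8 (shift), 15 > -8 (shift), 1 > -8 (shift), reached front = 3 comparison(s) -> [-8, 1, 15, 33, 16, 12, 34]
Insert 16: 33 > 16 (shift), 15 <= 16 (stop) = 2 comparison(s) -> [-8, 1, 15, 16, 33, 12, 34]
Insert 12: 33 > 12 (shift), 16 > 12 (shift), 15 > 12 (shift), 1 <= 12 (stop) = 4 comparison(s) -> [-8, 1, 12, 15, 16, 33, 34]
Insert 34: 33 <= 34 (stop) = 1 comparison(s) -> [-8, 1, 12, 15, 16, 33, 34]
Total comparisons: 1 + 2 + 3 + 2 + 4 + 1 = 13
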